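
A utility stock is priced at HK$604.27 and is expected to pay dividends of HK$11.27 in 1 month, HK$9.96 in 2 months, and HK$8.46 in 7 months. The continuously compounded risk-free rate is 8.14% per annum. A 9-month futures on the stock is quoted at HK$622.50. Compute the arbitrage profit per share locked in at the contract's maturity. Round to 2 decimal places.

PV(dividends) I = 11.27·e^(−0.0814·1/12) + 9.96·e^(−0.0814·2/12) + 8.46·e^(−0.0814·7/12) = 29.0873
Fair futures F* = (S − I)·e^(rT) = (604.27 − 29.0873)·e^0.061050 = 575.1827 × 1.062952 = 611.3916
Market HK$622.50 > fair 611.3916: forward overpriced → cash-and-carry (borrow at r, buy the stock and collect the dividends, short the forward).
Profit at T = |F_mkt − F*| = |622.50 − 611.3916| = HK$11.11 per share

HK$11.11 per share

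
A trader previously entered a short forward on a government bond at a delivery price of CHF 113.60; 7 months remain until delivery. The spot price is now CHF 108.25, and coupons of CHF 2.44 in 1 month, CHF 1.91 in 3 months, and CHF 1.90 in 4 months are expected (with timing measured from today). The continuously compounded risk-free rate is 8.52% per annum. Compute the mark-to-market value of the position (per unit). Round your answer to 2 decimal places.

CHF 5.98

PV(remaining coupons) I = 2.44·e^(−0.0852·1/12) + 1.91·e^(−0.0852·3/12) + 1.90·e^(−0.0852·4/12) = 6.1393
Current forward F = (S − I)·e^(rT) = (108.25 − 6.1393)·e^(0.0852·7/12) = 102.1107 × 1.050956 = 107.3139
Value (long) = (F − K)·e^(−rT) = (107.3139 − 113.60) × 0.951515 = -5.9813
Short position value = −(long value) = CHF 5.98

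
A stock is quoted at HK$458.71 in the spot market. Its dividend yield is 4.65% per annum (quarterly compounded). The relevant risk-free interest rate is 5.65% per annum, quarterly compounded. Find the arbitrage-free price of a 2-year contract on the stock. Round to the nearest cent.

F = S · (1+r/4)^(4T) / (1+q/4)^(4T)
= 458.71 × 1.118747 / 1.096873 = 458.71 × 1.019942
F = HK$467.86

HK$467.86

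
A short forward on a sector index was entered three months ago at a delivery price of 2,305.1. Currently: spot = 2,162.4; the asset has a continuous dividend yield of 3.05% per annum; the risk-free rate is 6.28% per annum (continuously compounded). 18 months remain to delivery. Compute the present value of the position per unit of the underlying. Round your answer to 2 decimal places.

Current fair forward for the remaining 18 months: F = S·e^((r − q)·T), (r − q) = 0.0628 − 0.0305 = 0.0323
F = 2162.4 · e^(0.0323 × 18/12) = 2162.4 × 1.04964289 = 2269.7478
Value of long forward = (F − K)·e^(−rT) = (2269.7478 − 2305.1) · e^(−0.0628·18/12)
= -35.3522 × 0.91010072 = -32.17
Short position value = −(long value) = 32.17

32.17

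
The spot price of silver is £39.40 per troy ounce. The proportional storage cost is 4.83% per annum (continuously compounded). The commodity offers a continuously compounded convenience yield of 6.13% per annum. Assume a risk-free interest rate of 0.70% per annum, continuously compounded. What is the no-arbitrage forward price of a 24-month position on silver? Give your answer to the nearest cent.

Net carry = r + u − y = 0.0070 + 0.0483 − 0.0613 = -0.0060
F = S·e^((r+u−y)T) = 39.40 · e^(-0.0060 × 24/12) = 39.40 · e^-0.012000
= 39.40 × 0.988072 = £38.93 per troy ounce

£38.93 per troy ounce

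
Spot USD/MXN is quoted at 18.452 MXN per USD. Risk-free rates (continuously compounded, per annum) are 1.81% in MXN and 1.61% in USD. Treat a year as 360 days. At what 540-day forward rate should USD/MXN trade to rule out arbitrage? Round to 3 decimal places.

18.507

F = S·e^((r_MXN − r_USD)T) = 18.452 · e^((0.0181 − 0.0161) × 540/360)
= 18.452 · e^0.003000 = 18.452 × 1.003005
F = 18.507 MXN per USD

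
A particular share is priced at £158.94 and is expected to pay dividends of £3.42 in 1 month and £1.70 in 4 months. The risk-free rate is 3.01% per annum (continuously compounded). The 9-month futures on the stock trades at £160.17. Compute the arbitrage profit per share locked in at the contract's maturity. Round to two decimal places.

£2.81 per share

PV(dividends) I = 3.42·e^(−0.0301·1/12) + 1.70·e^(−0.0301·4/12) = 5.0945
Fair futures F* = (S − I)·e^(rT) = (158.94 − 5.0945)·e^0.022575 = 153.8455 × 1.022832 = 157.3581
Market £160.17 > fair 157.3581: forward overpriced → cash-and-carry (borrow at r, buy the stock and collect the dividends, short the forward).
Profit at T = |F_mkt − F*| = |160.17 − 157.3581| = £2.81 per share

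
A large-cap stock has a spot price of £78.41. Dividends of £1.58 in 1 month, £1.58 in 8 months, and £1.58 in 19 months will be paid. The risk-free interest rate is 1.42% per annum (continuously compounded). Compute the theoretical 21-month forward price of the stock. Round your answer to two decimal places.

£75.58

PV(dividends) I = 1.58·e^(−0.0142·1/12) + 1.58·e^(−0.0142·8/12) + 1.58·e^(−0.0142·19/12)
I = 1.5781 + 1.5651 + 1.5449 = 4.6881
F = (S − I)·e^(rT) = (78.41 − 4.6881) · e^(0.0142·21/12)
= 73.7219 · e^0.024850 = 73.7219 × 1.025161 = £75.58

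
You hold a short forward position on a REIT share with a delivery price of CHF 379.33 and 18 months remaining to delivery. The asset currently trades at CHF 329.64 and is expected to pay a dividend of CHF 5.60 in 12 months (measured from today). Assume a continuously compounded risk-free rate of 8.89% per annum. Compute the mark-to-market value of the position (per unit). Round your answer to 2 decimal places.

PV(remaining dividends) I = 5.60·e^(−0.0889·12/12) = 5.1236
Current forward F = (S − I)·e^(rT) = (329.64 − 5.1236)·e^(0.0889·18/12) = 324.5164 × 1.142650 = 370.8087
Value (long) = (F − K)·e^(−rT) = (370.8087 − 379.33) × 0.875159 = -7.4575
Short position value = −(long value) = CHF 7.46

CHF 7.46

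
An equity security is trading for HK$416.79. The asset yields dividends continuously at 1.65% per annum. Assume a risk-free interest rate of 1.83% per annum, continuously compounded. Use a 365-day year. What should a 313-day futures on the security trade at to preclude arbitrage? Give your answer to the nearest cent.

F = S·e^((r − q)T) = 416.79 · e^((0.0183 − 0.0165) × 313/365)
= 416.79 · e^0.001544 = 416.79 × 1.001545
F = HK$417.43

HK$417.43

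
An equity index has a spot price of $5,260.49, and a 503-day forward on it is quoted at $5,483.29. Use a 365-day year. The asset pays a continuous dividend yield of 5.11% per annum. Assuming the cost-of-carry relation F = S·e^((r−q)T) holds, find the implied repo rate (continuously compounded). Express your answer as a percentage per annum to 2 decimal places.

8.12%

From F = S·e^((r−q)T): (r − q) = ln(F/S)/T
ln(5483.29/5260.49) = ln(1.042353) = 0.041481
(r − q) = 0.041481 / (503/365) = 0.030101
r = ln(F/S)/T + q = 0.030101 + 0.0511 = 0.081201
r = 8.12%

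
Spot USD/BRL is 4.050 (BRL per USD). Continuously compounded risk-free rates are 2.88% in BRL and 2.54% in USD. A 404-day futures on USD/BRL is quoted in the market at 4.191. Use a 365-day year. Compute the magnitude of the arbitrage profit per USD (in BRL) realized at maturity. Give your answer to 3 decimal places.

Fair futures: F* = S·e^(carry·T), with carry = (r_BRL − r_USD) = 0.0288 − 0.0254 = 0.0034
F* = 4.050 · e^(0.0034 × 404/365) = 4.050 · e^0.003763 = 4.050 × 1.003770 = 4.0653
Market 4.191 > fair 4.0653: forward overpriced → cash-and-carry (buy spot, short the forward).
At maturity, profit = |F_mkt − F*| = |4.191 − 4.0653| = 0.126 per USD (in BRL)

0.126 per USD (in BRL)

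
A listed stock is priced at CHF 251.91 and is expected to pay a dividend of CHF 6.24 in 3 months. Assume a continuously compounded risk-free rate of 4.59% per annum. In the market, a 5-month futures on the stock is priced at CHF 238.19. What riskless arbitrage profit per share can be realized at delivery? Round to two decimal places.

PV(dividends) I = 6.24·e^(−0.0459·3/12) = 6.1688
Fair futures F* = (S − I)·e^(rT) = (251.91 − 6.1688)·e^0.019125 = 245.7412 × 1.019309 = 250.4862
Market CHF 238.19 < fair 250.4862: forward underpriced → reverse cash-and-carry (short the stock, invest proceeds at r, pay the dividends, go long the forward).
Profit at T = |F_mkt − F*| = |238.19 − 250.4862| = CHF 12.30 per share

CHF 12.30 per share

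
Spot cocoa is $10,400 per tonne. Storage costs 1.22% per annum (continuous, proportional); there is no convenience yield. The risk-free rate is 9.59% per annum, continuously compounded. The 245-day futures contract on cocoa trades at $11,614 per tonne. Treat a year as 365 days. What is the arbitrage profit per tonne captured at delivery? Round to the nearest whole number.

Fair futures: F* = S·e^(carry·T), with carry = (r + u) = 0.0959 + 0.0122 = 0.1081
F* = 10400 · e^(0.1081 × 245/365) = 10400 · e^0.072560 = 10400 × 1.075257 = $11182.6728
Market $11614 > fair $11182.6728: forward overpriced → cash-and-carry (buy spot, short the forward).
At maturity, profit = |F_mkt − F*| = |11614 − 11182.6728| = $431 per tonne

$431 per tonne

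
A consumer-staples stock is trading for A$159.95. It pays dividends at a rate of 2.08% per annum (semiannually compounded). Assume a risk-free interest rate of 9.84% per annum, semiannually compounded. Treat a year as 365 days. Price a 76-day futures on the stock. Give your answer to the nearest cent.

A$162.48

F = S · (1+r/2)^(2T) / (1+q/2)^(2T)
= 159.95 × 1.020202 / 1.004318 = 159.95 × 1.015816
F = A$162.48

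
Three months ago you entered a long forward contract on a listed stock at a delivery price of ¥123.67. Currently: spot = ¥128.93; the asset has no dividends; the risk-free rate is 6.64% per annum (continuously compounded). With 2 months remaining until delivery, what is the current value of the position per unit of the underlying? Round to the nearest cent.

¥6.62

Current fair forward for the remaining 2 months: F = S·e^(r·T), r = 0.0664
F = 128.93 · e^(0.0664 × 2/12) = 128.93 × 1.011128 = 130.3647
Value of long forward = (F − K)·e^(−rT) = (130.3647 − 123.67) · e^(−0.0664·2/12)
= 6.6947 × 0.988994 = 6.62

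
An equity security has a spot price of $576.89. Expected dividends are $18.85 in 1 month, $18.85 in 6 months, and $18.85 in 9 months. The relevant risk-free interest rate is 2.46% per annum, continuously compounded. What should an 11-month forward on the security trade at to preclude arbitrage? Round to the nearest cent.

PV(dividends) I = 18.85·e^(−0.0246·1/12) + 18.85·e^(−0.0246·6/12) + 18.85·e^(−0.0246·9/12)
I = 18.8114 + 18.6196 + 18.5054 = 55.9364
F = (S − I)·e^(rT) = (576.89 − 55.9364) · e^(0.0246·11/12)
= 520.9536 · e^0.022550 = 520.9536 × 1.022806 = $532.83

$532.83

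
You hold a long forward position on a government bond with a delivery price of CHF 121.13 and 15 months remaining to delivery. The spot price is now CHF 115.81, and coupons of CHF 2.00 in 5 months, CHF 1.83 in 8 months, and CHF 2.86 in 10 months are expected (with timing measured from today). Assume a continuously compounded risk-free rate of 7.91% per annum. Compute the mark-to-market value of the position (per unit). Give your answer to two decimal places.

PV(remaining coupons) I = 2.00·e^(−0.0791·5/12) + 1.83·e^(−0.0791·8/12) + 2.86·e^(−0.0791·10/12) = 6.3487
Current forward F = (S − I)·e^(rT) = (115.81 − 6.3487)·e^(0.0791·15/12) = 109.4613 × 1.103928 = 120.8374
Value (long) = (F − K)·e^(−rT) = (120.8374 − 121.13) × 0.905856 = -0.2651
Value = -CHF 0.27

-CHF 0.27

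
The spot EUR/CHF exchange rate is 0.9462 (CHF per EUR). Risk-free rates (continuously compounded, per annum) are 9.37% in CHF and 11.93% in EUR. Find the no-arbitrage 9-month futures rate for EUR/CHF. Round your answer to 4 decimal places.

F = S·e^((r_CHF − r_EUR)T) = 0.9462 · e^((0.0937 − 0.1193) × 9/12)
= 0.9462 · e^-0.019200 = 0.9462 × 0.980983
F = 0.9282 CHF per EUR

0.9282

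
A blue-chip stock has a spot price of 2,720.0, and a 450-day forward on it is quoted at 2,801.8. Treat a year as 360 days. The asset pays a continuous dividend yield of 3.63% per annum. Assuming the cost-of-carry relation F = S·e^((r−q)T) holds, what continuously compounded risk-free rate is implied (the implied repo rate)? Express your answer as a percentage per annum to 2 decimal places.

From F = S·e^((r−q)T): (r − q) = ln(F/S)/T
ln(2801.8/2720.0) = ln(1.030074) = 0.029631
(r − q) = 0.029631 / (450/360) = 0.023705
r = ln(F/S)/T + q = 0.023705 + 0.0363 = 0.060005
r = 6.00%

6.00%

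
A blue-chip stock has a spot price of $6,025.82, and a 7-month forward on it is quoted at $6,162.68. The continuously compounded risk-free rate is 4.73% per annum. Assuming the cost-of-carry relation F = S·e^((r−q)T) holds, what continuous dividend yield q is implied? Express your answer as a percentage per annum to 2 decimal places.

From F = S·e^((r−q)T): (r − q) = ln(F/S)/T
ln(6162.68/6025.82) = ln(1.022712) = 0.022458
(r − q) = 0.022458 / (7/12) = 0.038499
q = r − ln(F/S)/T = 0.0473 − 0.038499 = 0.008801
q = 0.88%

0.88%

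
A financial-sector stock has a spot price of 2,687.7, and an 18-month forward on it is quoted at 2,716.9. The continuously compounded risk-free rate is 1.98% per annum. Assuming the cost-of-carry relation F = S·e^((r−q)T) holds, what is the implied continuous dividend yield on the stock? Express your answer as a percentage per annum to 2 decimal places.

From F = S·e^((r−q)T): (r − q) = ln(F/S)/T
ln(2716.9/2687.7) = ln(1.010864) = 0.010805
(r − q) = 0.010805 / (18/12) = 0.007203
q = r − ln(F/S)/T = 0.0198 − 0.007203 = 0.012597
q = 1.26%

1.26%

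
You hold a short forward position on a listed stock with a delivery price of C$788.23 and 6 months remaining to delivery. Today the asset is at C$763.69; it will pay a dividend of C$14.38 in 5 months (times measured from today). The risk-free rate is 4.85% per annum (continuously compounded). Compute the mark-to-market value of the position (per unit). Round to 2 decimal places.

PV(remaining dividends) I = 14.38·e^(−0.0485·5/12) = 14.0923
Current forward F = (S − I)·e^(rT) = (763.69 − 14.0923)·e^(0.0485·6/12) = 749.5977 × 1.024546 = 767.9973
Value (long) = (F − K)·e^(−rT) = (767.9973 − 788.23) × 0.976042 = -19.7480
Short position value = −(long value) = C$19.75

C$19.75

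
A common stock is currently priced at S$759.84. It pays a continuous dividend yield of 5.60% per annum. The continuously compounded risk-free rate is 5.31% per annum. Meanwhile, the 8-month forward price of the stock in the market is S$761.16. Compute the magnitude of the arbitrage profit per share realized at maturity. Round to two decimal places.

Fair forward: F* = S·e^(carry·T), with carry = (r − q) = 0.0531 − 0.0560 = -0.0029
F* = 759.84 · e^(-0.0029 × 8/12) = 759.84 · e^-0.001933 = 759.84 × 0.998069 = S$758.3727
Market S$761.16 > fair S$758.3727: forward overpriced → cash-and-carry (buy spot, short the forward).
At maturity, profit = |F_mkt − F*| = |761.16 − 758.3727| = S$2.79 per share

S$2.79 per share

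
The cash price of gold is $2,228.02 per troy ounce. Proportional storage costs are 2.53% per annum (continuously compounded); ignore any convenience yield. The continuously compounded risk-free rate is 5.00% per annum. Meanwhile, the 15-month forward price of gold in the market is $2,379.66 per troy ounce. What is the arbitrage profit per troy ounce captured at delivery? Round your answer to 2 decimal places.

$68.26 per troy ounce

Fair forward: F* = S·e^(carry·T), with carry = (r + u) = 0.0500 + 0.0253 = 0.0753
F* = 2228.02 · e^(0.0753 × 15/12) = 2228.02 · e^0.09412500 = 2228.02 × 1.09869707 = $2447.9190
Market $2379.66 < fair $2447.9190: forward underpriced → reverse cash-and-carry (short spot, go long the forward).
At maturity, profit = |F_mkt − F*| = |2379.66 − 2447.9190| = $68.26 per troy ounce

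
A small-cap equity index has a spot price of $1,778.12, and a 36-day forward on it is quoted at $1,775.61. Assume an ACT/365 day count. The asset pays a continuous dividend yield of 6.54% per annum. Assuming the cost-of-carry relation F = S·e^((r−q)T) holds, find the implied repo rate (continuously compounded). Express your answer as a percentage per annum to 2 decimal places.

5.11%

From F = S·e^((r−q)T): (r − q) = ln(F/S)/T
ln(1775.61/1778.12) = ln(0.998588) = -0.001413
(r − q) = -0.001413 / (36/365) = -0.014326
r = ln(F/S)/T + q = -0.014326 + 0.0654 = 0.051074
r = 5.11%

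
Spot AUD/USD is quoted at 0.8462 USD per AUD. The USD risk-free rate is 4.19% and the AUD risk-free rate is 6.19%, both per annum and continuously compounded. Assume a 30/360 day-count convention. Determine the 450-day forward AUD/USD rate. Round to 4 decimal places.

0.8253

F = S·e^((r_USD − r_AUD)T) = 0.8462 · e^((0.0419 − 0.0619) × 450/360)
= 0.8462 · e^-0.025000 = 0.8462 × 0.975310
F = 0.8253 USD per AUD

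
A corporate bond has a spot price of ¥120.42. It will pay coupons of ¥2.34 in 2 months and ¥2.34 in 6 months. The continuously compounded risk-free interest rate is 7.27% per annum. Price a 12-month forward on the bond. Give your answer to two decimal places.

¥124.59

PV(coupons) I = 2.34·e^(−0.0727·2/12) + 2.34·e^(−0.0727·6/12)
I = 2.3118 + 2.2565 = 4.5683
F = (S − I)·e^(rT) = (120.42 − 4.5683) · e^(0.0727·12/12)
= 115.8517 · e^0.072700 = 115.8517 × 1.075408 = ¥124.59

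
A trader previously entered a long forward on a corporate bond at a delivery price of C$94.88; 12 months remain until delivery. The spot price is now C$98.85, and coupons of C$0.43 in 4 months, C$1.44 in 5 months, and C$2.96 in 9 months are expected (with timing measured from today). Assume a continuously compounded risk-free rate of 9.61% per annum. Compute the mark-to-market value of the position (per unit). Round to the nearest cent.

C$8.11

PV(remaining coupons) I = 0.43·e^(−0.0961·4/12) + 1.44·e^(−0.0961·5/12) + 2.96·e^(−0.0961·9/12) = 4.5541
Current forward F = (S − I)·e^(rT) = (98.85 − 4.5541)·e^(0.0961·12/12) = 94.2959 × 1.100869 = 103.8074
Value (long) = (F − K)·e^(−rT) = (103.8074 − 94.88) × 0.908373 = 8.1094
Value = C$8.11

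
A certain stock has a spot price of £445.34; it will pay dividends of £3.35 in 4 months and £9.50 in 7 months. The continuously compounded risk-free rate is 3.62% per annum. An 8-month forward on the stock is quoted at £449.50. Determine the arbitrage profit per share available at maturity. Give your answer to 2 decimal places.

PV(dividends) I = 3.35·e^(−0.0362·4/12) + 9.50·e^(−0.0362·7/12) = 12.6113
Fair forward F* = (S − I)·e^(rT) = (445.34 − 12.6113)·e^0.024133 = 432.7287 × 1.024427 = 443.2990
Market £449.50 > fair 443.2990: forward overpriced → cash-and-carry (borrow at r, buy the stock and collect the dividends, short the forward).
Profit at T = |F_mkt − F*| = |449.50 − 443.2990| = £6.20 per share

£6.20 per share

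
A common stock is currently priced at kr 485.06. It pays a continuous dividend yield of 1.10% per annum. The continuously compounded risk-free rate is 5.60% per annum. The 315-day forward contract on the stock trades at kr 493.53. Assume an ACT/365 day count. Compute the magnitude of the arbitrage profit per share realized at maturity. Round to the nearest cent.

Fair forward: F* = S·e^(carry·T), with carry = (r − q) = 0.0560 − 0.0110 = 0.0450
F* = 485.06 · e^(0.0450 × 315/365) = 485.06 · e^0.038836 = 485.06 × 1.039600 = kr 504.2684
Market kr 493.53 < fair kr 504.2684: forward underpriced → reverse cash-and-carry (short spot, go long the forward).
At maturity, profit = |F_mkt − F*| = |493.53 − 504.2684| = kr 10.74 per share

kr 10.74 per share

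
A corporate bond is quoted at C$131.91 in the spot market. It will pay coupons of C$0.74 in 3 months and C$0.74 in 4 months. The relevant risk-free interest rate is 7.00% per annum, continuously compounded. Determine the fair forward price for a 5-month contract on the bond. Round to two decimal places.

C$134.32

PV(coupons) I = 0.74·e^(−0.0700·3/12) + 0.74·e^(−0.0700·4/12)
I = 0.7272 + 0.7229 = 1.4501
F = (S − I)·e^(rT) = (131.91 − 1.4501) · e^(0.0700·5/12)
= 130.4599 · e^0.029167 = 130.4599 × 1.029597 = C$134.32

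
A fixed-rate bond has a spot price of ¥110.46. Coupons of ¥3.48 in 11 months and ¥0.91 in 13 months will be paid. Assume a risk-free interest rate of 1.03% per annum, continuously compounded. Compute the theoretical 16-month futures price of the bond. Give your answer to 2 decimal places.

¥107.58

PV(coupons) I = 3.48·e^(−0.0103·11/12) + 0.91·e^(−0.0103·13/12)
I = 3.4473 + 0.8999 = 4.3472
F = (S − I)·e^(rT) = (110.46 − 4.3472) · e^(0.0103·16/12)
= 106.1128 · e^0.013733 = 106.1128 × 1.013828 = ¥107.58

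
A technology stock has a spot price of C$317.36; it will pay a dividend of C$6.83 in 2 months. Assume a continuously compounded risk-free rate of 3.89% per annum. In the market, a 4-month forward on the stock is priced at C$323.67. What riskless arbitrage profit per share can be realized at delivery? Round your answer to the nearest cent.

C$9.04 per share

PV(dividends) I = 6.83·e^(−0.0389·2/12) = 6.7859
Fair forward F* = (S − I)·e^(rT) = (317.36 − 6.7859)·e^0.012967 = 310.5741 × 1.013051 = 314.6274
Market C$323.67 > fair 314.6274: forward overpriced → cash-and-carry (borrow at r, buy the stock and collect the dividends, short the forward).
Profit at T = |F_mkt − F*| = |323.67 − 314.6274| = C$9.04 per share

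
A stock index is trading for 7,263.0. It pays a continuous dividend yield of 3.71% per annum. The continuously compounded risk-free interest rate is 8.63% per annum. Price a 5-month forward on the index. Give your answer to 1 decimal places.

F = S·e^((r − q)T) = 7263.0 · e^((0.0863 − 0.0371) × 5/12)
= 7263.0 · e^0.020500 = 7263.0 × 1.020712
F = 7,413.4

7,413.4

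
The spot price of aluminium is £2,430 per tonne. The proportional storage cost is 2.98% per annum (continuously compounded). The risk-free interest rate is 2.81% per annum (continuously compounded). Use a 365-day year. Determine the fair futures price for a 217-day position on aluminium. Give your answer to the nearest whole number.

£2,515 per tonne

Net carry = r + u − y = 0.0281 + 0.0298 − 0.0000 = 0.0579
F = S·e^((r+u−y)T) = 2430 · e^(0.0579 × 217/365) = 2430 · e^0.034423
= 2430 × 1.035022 = £2,515 per tonne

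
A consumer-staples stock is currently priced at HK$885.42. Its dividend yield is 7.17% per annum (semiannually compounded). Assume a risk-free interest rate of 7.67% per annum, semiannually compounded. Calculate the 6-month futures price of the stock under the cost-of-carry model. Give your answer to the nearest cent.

HK$887.56

F = S · (1+r/2)^(2T) / (1+q/2)^(2T)
= 885.42 × 1.038350 / 1.035850 = 885.42 × 1.002413
F = HK$887.56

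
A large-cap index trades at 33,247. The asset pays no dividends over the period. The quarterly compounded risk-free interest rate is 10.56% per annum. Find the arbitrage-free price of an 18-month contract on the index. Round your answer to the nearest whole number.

38,873

F = S · (1+r/4)^(4T)
= 33247 × 1.169230
F = 38,873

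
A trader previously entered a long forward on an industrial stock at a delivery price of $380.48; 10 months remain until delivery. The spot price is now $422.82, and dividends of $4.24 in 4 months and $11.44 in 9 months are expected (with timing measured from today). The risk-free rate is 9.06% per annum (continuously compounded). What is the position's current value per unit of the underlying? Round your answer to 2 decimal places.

$55.21

PV(remaining dividends) I = 4.24·e^(−0.0906·4/12) + 11.44·e^(−0.0906·9/12) = 14.8023
Current forward F = (S − I)·e^(rT) = (422.82 − 14.8023)·e^(0.0906·10/12) = 408.0177 × 1.078423 = 440.0157
Value (long) = (F − K)·e^(−rT) = (440.0157 − 380.48) × 0.927280 = 55.2063
Value = $55.21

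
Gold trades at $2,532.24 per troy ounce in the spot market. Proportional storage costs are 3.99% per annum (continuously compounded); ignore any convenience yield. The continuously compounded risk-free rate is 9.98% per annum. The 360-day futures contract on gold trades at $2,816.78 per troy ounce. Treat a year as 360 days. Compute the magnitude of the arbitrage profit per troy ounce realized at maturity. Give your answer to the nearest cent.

Fair futures: F* = S·e^(carry·T), with carry = (r + u) = 0.0998 + 0.0399 = 0.1397
F* = 2532.24 · e^(0.1397 × 360/360) = 2532.24 · e^0.13970000 = 2532.24 × 1.14992877 = $2911.8956
Market $2816.78 < fair $2911.8956: forward underpriced → reverse cash-and-carry (short spot, go long the forward).
At maturity, profit = |F_mkt − F*| = |2816.78 − 2911.8956| = $95.12 per troy ounce

$95.12 per troy ounce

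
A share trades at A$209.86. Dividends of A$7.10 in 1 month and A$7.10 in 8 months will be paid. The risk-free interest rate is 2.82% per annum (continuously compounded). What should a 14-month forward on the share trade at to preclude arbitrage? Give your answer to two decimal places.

A$202.36

PV(dividends) I = 7.10·e^(−0.0282·1/12) + 7.10·e^(−0.0282·8/12)
I = 7.0833 + 6.9678 = 14.0511
F = (S − I)·e^(rT) = (209.86 − 14.0511) · e^(0.0282·14/12)
= 195.8089 · e^0.032900 = 195.8089 × 1.033447 = A$202.36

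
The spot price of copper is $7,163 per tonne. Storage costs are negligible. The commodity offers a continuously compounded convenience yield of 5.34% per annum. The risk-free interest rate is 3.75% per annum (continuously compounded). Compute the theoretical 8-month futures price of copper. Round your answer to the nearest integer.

$7,087 per tonne

Net carry = r + u − y = 0.0375 + 0.0000 − 0.0534 = -0.0159
F = S·e^((r+u−y)T) = 7163 · e^(-0.0159 × 8/12) = 7163 · e^-0.010600
= 7163 × 0.989456 = $7,087 per tonne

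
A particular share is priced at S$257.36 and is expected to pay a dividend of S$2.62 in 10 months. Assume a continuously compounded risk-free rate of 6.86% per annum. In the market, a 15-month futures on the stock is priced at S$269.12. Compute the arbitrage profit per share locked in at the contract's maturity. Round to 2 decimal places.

S$8.59 per share

PV(dividends) I = 2.62·e^(−0.0686·10/12) = 2.4744
Fair futures F* = (S − I)·e^(rT) = (257.36 − 2.4744)·e^0.085750 = 254.8856 × 1.089534 = 277.7065
Market S$269.12 < fair 277.7065: forward underpriced → reverse cash-and-carry (short the stock, invest proceeds at r, pay the dividends, go long the forward).
Profit at T = |F_mkt − F*| = |269.12 − 277.7065| = S$8.59 per share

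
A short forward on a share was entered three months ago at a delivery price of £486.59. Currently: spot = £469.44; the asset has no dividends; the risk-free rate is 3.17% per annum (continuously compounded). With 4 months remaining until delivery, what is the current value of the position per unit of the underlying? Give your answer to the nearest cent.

£12.04

Current fair forward for the remaining 4 months: F = S·e^(r·T), r = 0.0317
F = 469.44 · e^(0.0317 × 4/12) = 469.44 × 1.010623 = 474.4269
Value of long forward = (F − K)·e^(−rT) = (474.4269 − 486.59) · e^(−0.0317·4/12)
= -12.1631 × 0.989489 = -12.04
Short position value = −(long value) = £12.04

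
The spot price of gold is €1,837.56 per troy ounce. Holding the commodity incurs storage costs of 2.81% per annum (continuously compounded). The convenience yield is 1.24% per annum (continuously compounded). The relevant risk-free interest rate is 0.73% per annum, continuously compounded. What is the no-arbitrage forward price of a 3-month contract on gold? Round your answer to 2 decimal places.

€1,848.16 per troy ounce

Net carry = r + u − y = 0.0073 + 0.0281 − 0.0124 = 0.0230
F = S·e^((r+u−y)T) = 1837.56 · e^(0.0230 × 3/12) = 1837.56 · e^0.00575000
= 1837.56 × 1.00576656 = €1,848.16 per troy ounce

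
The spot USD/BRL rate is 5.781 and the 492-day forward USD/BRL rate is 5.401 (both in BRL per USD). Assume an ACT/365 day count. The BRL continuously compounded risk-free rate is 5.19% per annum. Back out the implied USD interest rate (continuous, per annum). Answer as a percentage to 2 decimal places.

F = S·e^((r_BRL − r_USD)T) ⇒ r_USD = r_BRL − ln(F/S)/T
ln(5.401/5.781) = -0.067993; /(492/365) = -0.050442
r_USD = 0.0519 + 0.050442 = 0.102342
r_USD = 10.23%

10.23%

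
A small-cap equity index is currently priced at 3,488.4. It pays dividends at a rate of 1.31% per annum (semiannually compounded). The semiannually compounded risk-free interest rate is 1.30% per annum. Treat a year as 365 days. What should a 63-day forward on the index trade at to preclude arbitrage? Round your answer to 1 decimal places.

F = S · (1+r/2)^(2T) / (1+q/2)^(2T)
= 3488.4 × 1.002239 / 1.002256 = 3488.4 × 0.999983
F = 3,488.3

3,488.3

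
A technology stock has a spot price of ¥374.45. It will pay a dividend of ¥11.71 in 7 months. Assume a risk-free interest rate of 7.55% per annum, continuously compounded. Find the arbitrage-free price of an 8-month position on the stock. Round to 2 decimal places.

¥382.00

PV(dividends) I = 11.71·e^(−0.0755·7/12)
I = 11.2055
F = (S − I)·e^(rT) = (374.45 − 11.2055) · e^(0.0755·8/12)
= 363.2445 · e^0.050333 = 363.2445 × 1.051621 = ¥382.00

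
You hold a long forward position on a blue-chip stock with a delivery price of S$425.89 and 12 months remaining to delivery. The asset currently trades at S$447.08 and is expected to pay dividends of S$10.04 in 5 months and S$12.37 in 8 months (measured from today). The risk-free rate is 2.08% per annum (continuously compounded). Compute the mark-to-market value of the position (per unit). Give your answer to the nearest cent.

PV(remaining dividends) I = 10.04·e^(−0.0208·5/12) + 12.37·e^(−0.0208·8/12) = 22.1530
Current forward F = (S − I)·e^(rT) = (447.08 − 22.1530)·e^(0.0208·12/12) = 424.9270 × 1.021018 = 433.8581
Value (long) = (F − K)·e^(−rT) = (433.8581 − 425.89) × 0.979415 = 7.8041
Value = S$7.80

S$7.80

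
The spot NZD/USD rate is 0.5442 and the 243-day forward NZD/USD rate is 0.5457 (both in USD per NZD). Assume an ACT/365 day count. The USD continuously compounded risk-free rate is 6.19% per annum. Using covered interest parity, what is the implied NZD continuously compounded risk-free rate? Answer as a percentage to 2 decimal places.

5.78%

F = S·e^((r_USD − r_NZD)T) ⇒ r_NZD = r_USD − ln(F/S)/T
ln(0.5457/0.5442) = 0.002753; /(243/365) = 0.004135
r_NZD = 0.0619 − 0.004135 = 0.057765
r_NZD = 5.78%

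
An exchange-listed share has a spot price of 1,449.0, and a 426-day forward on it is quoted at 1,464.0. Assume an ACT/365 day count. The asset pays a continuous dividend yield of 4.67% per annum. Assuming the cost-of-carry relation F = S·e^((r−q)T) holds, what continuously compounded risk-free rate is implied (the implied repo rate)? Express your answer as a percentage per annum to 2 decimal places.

5.55%

From F = S·e^((r−q)T): (r − q) = ln(F/S)/T
ln(1464.0/1449.0) = ln(1.010352) = 0.010299
(r − q) = 0.010299 / (426/365) = 0.008824
r = ln(F/S)/T + q = 0.008824 + 0.0467 = 0.055524
r = 5.55%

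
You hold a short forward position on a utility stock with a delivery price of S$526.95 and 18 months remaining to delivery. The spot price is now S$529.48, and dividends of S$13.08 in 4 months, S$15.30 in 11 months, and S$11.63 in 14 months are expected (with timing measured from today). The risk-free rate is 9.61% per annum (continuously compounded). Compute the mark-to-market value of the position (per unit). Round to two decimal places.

-S$36.19

PV(remaining dividends) I = 13.08·e^(−0.0961·4/12) + 15.30·e^(−0.0961·11/12) + 11.63·e^(−0.0961·14/12) = 37.0740
Current forward F = (S − I)·e^(rT) = (529.48 − 37.0740)·e^(0.0961·18/12) = 492.4060 × 1.155057 = 568.7570
Value (long) = (F − K)·e^(−rT) = (568.7570 − 526.95) × 0.865758 = 36.1947
Short position value = −(long value) = -S$36.19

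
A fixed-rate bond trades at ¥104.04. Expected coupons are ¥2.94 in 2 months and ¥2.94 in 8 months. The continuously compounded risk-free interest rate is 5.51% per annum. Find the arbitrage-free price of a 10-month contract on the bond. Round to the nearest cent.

¥102.91

PV(coupons) I = 2.94·e^(−0.0551·2/12) + 2.94·e^(−0.0551·8/12)
I = 2.9131 + 2.8340 = 5.7471
F = (S − I)·e^(rT) = (104.04 − 5.7471) · e^(0.0551·10/12)
= 98.2929 · e^0.045917 = 98.2929 × 1.046988 = ¥102.91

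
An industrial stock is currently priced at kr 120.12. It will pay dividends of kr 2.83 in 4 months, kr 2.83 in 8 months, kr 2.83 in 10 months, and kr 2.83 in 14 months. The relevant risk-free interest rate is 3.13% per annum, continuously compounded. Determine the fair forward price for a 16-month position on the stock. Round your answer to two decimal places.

kr 113.71

PV(dividends) I = 2.83·e^(−0.0313·4/12) + 2.83·e^(−0.0313·8/12) + 2.83·e^(−0.0313·10/12) + 2.83·e^(−0.0313·14/12)
I = 2.8006 + 2.7716 + 2.7571 + 2.7285 = 11.0578
F = (S − I)·e^(rT) = (120.12 − 11.0578) · e^(0.0313·16/12)
= 109.0622 · e^0.041733 = 109.0622 × 1.042616 = kr 113.71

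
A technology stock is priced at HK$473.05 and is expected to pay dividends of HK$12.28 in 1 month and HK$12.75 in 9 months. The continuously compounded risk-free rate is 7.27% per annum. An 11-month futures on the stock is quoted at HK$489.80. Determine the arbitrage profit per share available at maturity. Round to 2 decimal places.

PV(dividends) I = 12.28·e^(−0.0727·1/12) + 12.75·e^(−0.0727·9/12) = 24.2792
Fair futures F* = (S − I)·e^(rT) = (473.05 − 24.2792)·e^0.066642 = 448.7708 × 1.068913 = 479.6969
Market HK$489.80 > fair 479.6969: forward overpriced → cash-and-carry (borrow at r, buy the stock and collect the dividends, short the forward).
Profit at T = |F_mkt − F*| = |489.80 − 479.6969| = HK$10.10 per share

HK$10.10 per share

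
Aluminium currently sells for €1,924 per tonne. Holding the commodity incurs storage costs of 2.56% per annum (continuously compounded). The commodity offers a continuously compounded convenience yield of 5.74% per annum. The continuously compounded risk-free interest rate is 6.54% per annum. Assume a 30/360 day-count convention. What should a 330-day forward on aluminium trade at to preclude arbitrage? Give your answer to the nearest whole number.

Net carry = r + u − y = 0.0654 + 0.0256 − 0.0574 = 0.0336
F = S·e^((r+u−y)T) = 1924 · e^(0.0336 × 330/360) = 1924 · e^0.030800
= 1924 × 1.031279 = €1,984 per tonne

€1,984 per tonne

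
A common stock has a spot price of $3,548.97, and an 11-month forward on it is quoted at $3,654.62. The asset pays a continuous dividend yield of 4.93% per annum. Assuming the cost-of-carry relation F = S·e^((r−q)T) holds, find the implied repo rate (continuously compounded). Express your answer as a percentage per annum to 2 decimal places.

From F = S·e^((r−q)T): (r − q) = ln(F/S)/T
ln(3654.62/3548.97) = ln(1.029769) = 0.029335
(r − q) = 0.029335 / (11/12) = 0.032002
r = ln(F/S)/T + q = 0.032002 + 0.0493 = 0.081302
r = 8.13%

8.13%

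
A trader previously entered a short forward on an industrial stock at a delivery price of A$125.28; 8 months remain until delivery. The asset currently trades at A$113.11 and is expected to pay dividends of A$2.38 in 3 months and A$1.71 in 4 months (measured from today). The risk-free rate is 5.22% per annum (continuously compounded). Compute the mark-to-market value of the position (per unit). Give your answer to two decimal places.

A$11.91

PV(remaining dividends) I = 2.38·e^(−0.0522·3/12) + 1.71·e^(−0.0522·4/12) = 4.0296
Current forward F = (S − I)·e^(rT) = (113.11 − 4.0296)·e^(0.0522·8/12) = 109.0804 × 1.035413 = 112.9433
Value (long) = (F − K)·e^(−rT) = (112.9433 − 125.28) × 0.965799 = -11.9148
Short position value = −(long value) = A$11.91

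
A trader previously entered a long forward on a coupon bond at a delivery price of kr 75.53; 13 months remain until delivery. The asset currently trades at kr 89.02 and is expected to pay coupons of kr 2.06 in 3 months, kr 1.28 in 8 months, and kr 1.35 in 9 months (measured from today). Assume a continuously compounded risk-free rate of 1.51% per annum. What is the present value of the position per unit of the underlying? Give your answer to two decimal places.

kr 10.06

PV(remaining coupons) I = 2.06·e^(−0.0151·3/12) + 1.28·e^(−0.0151·8/12) + 1.35·e^(−0.0151·9/12) = 4.6542
Current forward F = (S − I)·e^(rT) = (89.02 − 4.6542)·e^(0.0151·13/12) = 84.3658 × 1.016493 = 85.7572
Value (long) = (F − K)·e^(−rT) = (85.7572 − 75.53) × 0.983775 = 10.0613
Value = kr 10.06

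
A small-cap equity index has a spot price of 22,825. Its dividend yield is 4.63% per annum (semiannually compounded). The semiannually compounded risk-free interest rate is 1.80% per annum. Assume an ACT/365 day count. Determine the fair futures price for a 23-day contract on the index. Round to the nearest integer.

22,785

F = S · (1+r/2)^(2T) / (1+q/2)^(2T)
= 22825 × 1.001130 / 1.002888 = 22825 × 0.998247
F = 22,785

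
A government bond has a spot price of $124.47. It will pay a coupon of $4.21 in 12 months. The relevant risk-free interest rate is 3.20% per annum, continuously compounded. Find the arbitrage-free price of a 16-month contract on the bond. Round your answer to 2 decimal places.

PV(coupons) I = 4.21·e^(−0.0320·12/12)
I = 4.0774
F = (S − I)·e^(rT) = (124.47 − 4.0774) · e^(0.0320·16/12)
= 120.3926 · e^0.042667 = 120.3926 × 1.043590 = $125.64

$125.64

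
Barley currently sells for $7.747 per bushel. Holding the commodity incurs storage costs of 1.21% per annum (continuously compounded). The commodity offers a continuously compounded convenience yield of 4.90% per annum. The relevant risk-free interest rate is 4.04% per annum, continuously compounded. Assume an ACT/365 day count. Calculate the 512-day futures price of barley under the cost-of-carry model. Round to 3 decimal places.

$7.785 per bushel

Net carry = r + u − y = 0.0404 + 0.0121 − 0.0490 = 0.0035
F = S·e^((r+u−y)T) = 7.747 · e^(0.0035 × 512/365) = 7.747 · e^0.004910
= 7.747 × 1.004922 = $7.785 per bushel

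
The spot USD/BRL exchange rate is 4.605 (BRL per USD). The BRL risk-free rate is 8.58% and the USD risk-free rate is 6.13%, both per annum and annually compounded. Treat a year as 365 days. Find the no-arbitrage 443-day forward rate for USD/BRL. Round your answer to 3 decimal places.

4.734

By covered interest parity, F = S · (1+r_BRL)^T / (1+r_USD)^T
= 4.605 × 1.105069 / 1.074879 = 4.605 × 1.028087
F = 4.734 BRL per USD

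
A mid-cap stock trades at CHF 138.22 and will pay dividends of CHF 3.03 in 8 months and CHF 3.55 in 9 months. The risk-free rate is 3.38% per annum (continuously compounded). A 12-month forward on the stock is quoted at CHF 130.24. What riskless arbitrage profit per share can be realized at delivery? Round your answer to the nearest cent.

CHF 6.09 per share

PV(dividends) I = 3.03·e^(−0.0338·8/12) + 3.55·e^(−0.0338·9/12) = 6.4236
Fair forward F* = (S − I)·e^(rT) = (138.22 − 6.4236)·e^0.033800 = 131.7964 × 1.034378 = 136.3273
Market CHF 130.24 < fair 136.3273: forward underpriced → reverse cash-and-carry (short the stock, invest proceeds at r, pay the dividends, go long the forward).
Profit at T = |F_mkt − F*| = |130.24 − 136.3273| = CHF 6.09 per share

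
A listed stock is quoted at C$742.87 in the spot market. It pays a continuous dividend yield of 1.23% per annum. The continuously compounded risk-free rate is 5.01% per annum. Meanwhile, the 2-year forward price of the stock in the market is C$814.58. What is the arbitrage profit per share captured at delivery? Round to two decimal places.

C$13.37 per share

Fair forward: F* = S·e^(carry·T), with carry = (r − q) = 0.0501 − 0.0123 = 0.0378
F* = 742.87 · e^(0.0378 × 2) = 742.87 · e^0.075600 = 742.87 × 1.078531 = C$801.2083
Market C$814.58 > fair C$801.2083: forward overpriced → cash-and-carry (buy spot, short the forward).
At maturity, profit = |F_mkt − F*| = |814.58 − 801.2083| = C$13.37 per share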